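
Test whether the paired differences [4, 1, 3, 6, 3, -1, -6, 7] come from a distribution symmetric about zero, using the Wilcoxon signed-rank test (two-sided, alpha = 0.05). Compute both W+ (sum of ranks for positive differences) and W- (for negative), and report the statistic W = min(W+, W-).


Step 1: Drop any zero differences (none here) and take |d_i|.
|d| = [4, 1, 3, 6, 3, 1, 6, 7]
Step 2: Midrank |d_i| (ties get averaged ranks).
ranks: |4|->5, |1|->1.5, |3|->3.5, |6|->6.5, |3|->3.5, |1|->1.5, |6|->6.5, |7|->8
Step 3: Attach original signs; sum ranks with positive sign and with negative sign.
W+ = 5 + 1.5 + 3.5 + 6.5 + 3.5 + 8 = 28
W- = 1.5 + 6.5 = 8
(Check: W+ + W- = 36 should equal n(n+1)/2 = 36.)
Step 4: Test statistic W = min(W+, W-) = 8.
Step 5: Ties in |d|, so use the tie-corrected normal approximation.
        E[W] = n(n+1)/4 = 8*9/4 = 18.
        Tie groups: |d|=1 (t=2), |d|=3 (t=2), |d|=6 (t=2); sum(t^3 - t) = 18.
        Var[W] = n(n+1)(2n+1)/24 - sum(t^3-t)/48 = 1224/24 - 18/48 = 50.625.
        z = (W - E[W]) / sqrt(Var[W]) = (8 - 18) / 7.1151 = -1.4055.
        Two-sided p = 2*Phi(z) = 0.159886.
Step 6: alpha = 0.05. fail to reject H0.

W+ = 28, W- = 8, W = min = 8, p = 0.159886, fail to reject H0.


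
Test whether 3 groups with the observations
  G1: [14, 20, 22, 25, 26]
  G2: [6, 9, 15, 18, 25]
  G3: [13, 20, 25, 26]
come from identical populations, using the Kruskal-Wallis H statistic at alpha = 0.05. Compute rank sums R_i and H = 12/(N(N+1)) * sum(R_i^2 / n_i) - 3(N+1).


Step 1: Combine all N = 14 observations and assign midranks.
sorted (value, group, rank): (6,G2,1), (9,G2,2), (13,G3,3), (14,G1,4), (15,G2,5), (18,G2,6), (20,G1,7.5), (20,G3,7.5), (22,G1,9), (25,G1,11), (25,G2,11), (25,G3,11), (26,G1,13.5), (26,G3,13.5)
Step 2: Sum ranks within each group.
R_1 = 45 (n_1 = 5)
R_2 = 25 (n_2 = 5)
R_3 = 35 (n_3 = 4)
Step 3: H = 12/(N(N+1)) * sum(R_i^2/n_i) - 3(N+1)
     = 12/(14*15) * (45^2/5 + 25^2/5 + 35^2/4) - 3*15
     = 0.057143 * 836.25 - 45
     = 2.785714.
Step 4: Ties present; correction factor C = 1 - 36/(14^3 - 14) = 0.986813. Corrected H = 2.785714 / 0.986813 = 2.822940.
Step 5: Under H0, H ~ chi^2(2); p-value = 0.243785.
Step 6: alpha = 0.05. fail to reject H0.

H = 2.8229, df = 2, p = 0.243785, fail to reject H0.


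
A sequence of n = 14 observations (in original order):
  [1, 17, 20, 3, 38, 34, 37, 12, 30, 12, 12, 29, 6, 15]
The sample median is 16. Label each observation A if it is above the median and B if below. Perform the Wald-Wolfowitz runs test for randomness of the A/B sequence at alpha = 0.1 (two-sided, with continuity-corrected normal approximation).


Step 1: Compute median = 16; label A = above, B = below.
Labels in order: BAABAAABABBABB  (n_A = 7, n_B = 7)
Step 2: Count runs R = 9.
Step 3: Under H0 (random ordering), E[R] = 2*n_A*n_B/(n_A+n_B) + 1 = 2*7*7/14 + 1 = 8.0000.
        Var[R] = 2*n_A*n_B*(2*n_A*n_B - n_A - n_B) / ((n_A+n_B)^2 * (n_A+n_B-1)) = 8232/2548 = 3.2308.
        SD[R] = 1.7974.
Step 4: Continuity-corrected z = (R - 0.5 - E[R]) / SD[R] = (9 - 0.5 - 8.0000) / 1.7974 = 0.2782.
Step 5: Two-sided p-value via normal approximation = 2*(1 - Phi(|z|)) = 0.780879.
Step 6: alpha = 0.1. fail to reject H0.

R = 9, z = 0.2782, p = 0.780879, fail to reject H0.


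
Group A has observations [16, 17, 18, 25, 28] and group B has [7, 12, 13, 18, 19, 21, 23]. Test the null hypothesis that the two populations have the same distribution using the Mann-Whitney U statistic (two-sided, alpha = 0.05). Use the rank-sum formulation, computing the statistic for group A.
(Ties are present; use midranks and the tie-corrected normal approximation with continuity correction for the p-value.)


Step 1: Combine and sort all 12 observations; assign midranks.
sorted (value, group): (7,Y), (12,Y), (13,Y), (16,X), (17,X), (18,X), (18,Y), (19,Y), (21,Y), (23,Y), (25,X), (28,X)
ranks: 7->1, 12->2, 13->3, 16->4, 17->5, 18->6.5, 18->6.5, 19->8, 21->9, 23->10, 25->11, 28->12
Step 2: Rank sum for X: R1 = 4 + 5 + 6.5 + 11 + 12 = 38.5.
Step 3: U_X = R1 - n1(n1+1)/2 = 38.5 - 5*6/2 = 38.5 - 15 = 23.5.
       U_Y = n1*n2 - U_X = 35 - 23.5 = 11.5.
Step 4: Ties are present, so use the tie-corrected normal approximation (with continuity correction) for the p-value.
Step 5: p-value = 0.370914; compare to alpha = 0.05. fail to reject H0.

U_X = 23.5, p = 0.370914, fail to reject H0 at alpha = 0.05.


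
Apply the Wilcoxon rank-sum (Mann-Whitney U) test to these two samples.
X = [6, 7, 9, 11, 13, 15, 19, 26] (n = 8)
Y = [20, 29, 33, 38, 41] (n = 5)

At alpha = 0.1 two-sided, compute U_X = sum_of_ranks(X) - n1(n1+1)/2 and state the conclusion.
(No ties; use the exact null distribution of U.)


Step 1: Combine and sort all 13 observations; assign midranks.
sorted (value, group): (6,X), (7,X), (9,X), (11,X), (13,X), (15,X), (19,X), (20,Y), (26,X), (29,Y), (33,Y), (38,Y), (41,Y)
ranks: 6->1, 7->2, 9->3, 11->4, 13->5, 15->6, 19->7, 20->8, 26->9, 29->10, 33->11, 38->12, 41->13
Step 2: Rank sum for X: R1 = 1 + 2 + 3 + 4 + 5 + 6 + 7 + 9 = 37.
Step 3: U_X = R1 - n1(n1+1)/2 = 37 - 8*9/2 = 37 - 36 = 1.
       U_Y = n1*n2 - U_X = 40 - 1 = 39.
Step 4: No ties, so the exact null distribution of U (based on enumerating the C(13,8) = 1287 equally likely rank assignments) gives the two-sided p-value.
Step 5: p-value = 0.003108; compare to alpha = 0.1. reject H0.

U_X = 1, p = 0.003108, reject H0 at alpha = 0.1.


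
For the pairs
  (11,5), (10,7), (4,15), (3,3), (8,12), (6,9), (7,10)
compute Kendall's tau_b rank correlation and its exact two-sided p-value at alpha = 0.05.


Step 1: Enumerate the 21 unordered pairs (i,j) with i<j and classify each by sign(x_j-x_i) * sign(y_j-y_i).
  (1,2):dx=-1,dy=+2->D; (1,3):dx=-7,dy=+10->D; (1,4):dx=-8,dy=-2->C; (1,5):dx=-3,dy=+7->D
  (1,6):dx=-5,dy=+4->D; (1,7):dx=-4,dy=+5->D; (2,3):dx=-6,dy=+8->D; (2,4):dx=-7,dy=-4->C
  (2,5):dx=-2,dy=+5->D; (2,6):dx=-4,dy=+2->D; (2,7):dx=-3,dy=+3->D; (3,4):dx=-1,dy=-12->C
  (3,5):dx=+4,dy=-3->D; (3,6):dx=+2,dy=-6->D; (3,7):dx=+3,dy=-5->D; (4,5):dx=+5,dy=+9->C
  (4,6):dx=+3,dy=+6->C; (4,7):dx=+4,dy=+7->C; (5,6):dx=-2,dy=-3->C; (5,7):dx=-1,dy=-2->C
  (6,7):dx=+1,dy=+1->C
Step 2: C = 9, D = 12, total pairs = 21.
Step 3: tau = (C - D)/(n(n-1)/2) = (9 - 12)/21 = -0.142857.
Step 4: Exact two-sided p-value (enumerate n! = 5040 permutations of y under H0): p = 0.772619.
Step 5: alpha = 0.05. fail to reject H0.

tau_b = -0.1429 (C=9, D=12), p = 0.772619, fail to reject H0.


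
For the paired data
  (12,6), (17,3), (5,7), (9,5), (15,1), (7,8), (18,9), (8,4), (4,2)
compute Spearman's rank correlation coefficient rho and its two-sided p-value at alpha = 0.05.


Step 1: Rank x and y separately (midranks; no ties here).
rank(x): 12->6, 17->8, 5->2, 9->5, 15->7, 7->3, 18->9, 8->4, 4->1
rank(y): 6->6, 3->3, 7->7, 5->5, 1->1, 8->8, 9->9, 4->4, 2->2
Step 2: d_i = R_x(i) - R_y(i); compute d_i^2.
  (6-6)^2=0, (8-3)^2=25, (2-7)^2=25, (5-5)^2=0, (7-1)^2=36, (3-8)^2=25, (9-9)^2=0, (4-4)^2=0, (1-2)^2=1
sum(d^2) = 112.
Step 3: rho = 1 - 6*112 / (9*(9^2 - 1)) = 1 - 672/720 = 0.066667.
Step 4: Under H0, t = rho * sqrt((n-2)/(1-rho^2)) = 0.1768 ~ t(7).
Step 5: Two-sided p-value from the t-distribution with 7 df = 0.864690.
Step 6: alpha = 0.05. fail to reject H0.

rho = 0.0667, p = 0.864690, fail to reject H0 at alpha = 0.05.


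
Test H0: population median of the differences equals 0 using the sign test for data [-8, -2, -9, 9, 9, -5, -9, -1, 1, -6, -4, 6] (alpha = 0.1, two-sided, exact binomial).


Step 1: Discard zero differences. Original n = 12; n_eff = number of nonzero differences = 12.
Nonzero differences (with sign): -8, -2, -9, +9, +9, -5, -9, -1, +1, -6, -4, +6
Step 2: Count signs: positive = 4, negative = 8.
Step 3: Under H0: P(positive) = 0.5, so the number of positives S ~ Bin(12, 0.5).
Step 4: Two-sided exact p-value = sum of Bin(12,0.5) probabilities at or below the observed probability = 0.387695.
Step 5: alpha = 0.1. fail to reject H0.

n_eff = 12, pos = 4, neg = 8, p = 0.387695, fail to reject H0.


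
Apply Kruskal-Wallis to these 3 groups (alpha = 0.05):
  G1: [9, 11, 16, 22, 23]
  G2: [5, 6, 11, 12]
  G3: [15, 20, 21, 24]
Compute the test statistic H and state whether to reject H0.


Step 1: Combine all N = 13 observations and assign midranks.
sorted (value, group, rank): (5,G2,1), (6,G2,2), (9,G1,3), (11,G1,4.5), (11,G2,4.5), (12,G2,6), (15,G3,7), (16,G1,8), (20,G3,9), (21,G3,10), (22,G1,11), (23,G1,12), (24,G3,13)
Step 2: Sum ranks within each group.
R_1 = 38.5 (n_1 = 5)
R_2 = 13.5 (n_2 = 4)
R_3 = 39 (n_3 = 4)
Step 3: H = 12/(N(N+1)) * sum(R_i^2/n_i) - 3(N+1)
     = 12/(13*14) * (38.5^2/5 + 13.5^2/4 + 39^2/4) - 3*14
     = 0.065934 * 722.263 - 42
     = 5.621703.
Step 4: Ties present; correction factor C = 1 - 6/(13^3 - 13) = 0.997253. Corrected H = 5.621703 / 0.997253 = 5.637190.
Step 5: Under H0, H ~ chi^2(2); p-value = 0.059690.
Step 6: alpha = 0.05. fail to reject H0.

H = 5.6372, df = 2, p = 0.059690, fail to reject H0.


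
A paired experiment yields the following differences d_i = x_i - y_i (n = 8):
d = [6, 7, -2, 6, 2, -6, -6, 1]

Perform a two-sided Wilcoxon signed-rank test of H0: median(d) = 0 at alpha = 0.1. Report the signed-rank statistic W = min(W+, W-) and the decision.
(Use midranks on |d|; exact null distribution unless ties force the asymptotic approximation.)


Step 1: Drop any zero differences (none here) and take |d_i|.
|d| = [6, 7, 2, 6, 2, 6, 6, 1]
Step 2: Midrank |d_i| (ties get averaged ranks).
ranks: |6|->5.5, |7|->8, |2|->2.5, |6|->5.5, |2|->2.5, |6|->5.5, |6|->5.5, |1|->1
Step 3: Attach original signs; sum ranks with positive sign and with negative sign.
W+ = 5.5 + 8 + 5.5 + 2.5 + 1 = 22.5
W- = 2.5 + 5.5 + 5.5 = 13.5
(Check: W+ + W- = 36 should equal n(n+1)/2 = 36.)
Step 4: Test statistic W = min(W+, W-) = 13.5.
Step 5: Ties in |d|, so use the tie-corrected normal approximation.
        E[W] = n(n+1)/4 = 8*9/4 = 18.
        Tie groups: |d|=2 (t=2), |d|=6 (t=4); sum(t^3 - t) = 66.
        Var[W] = n(n+1)(2n+1)/24 - sum(t^3-t)/48 = 1224/24 - 66/48 = 49.625.
        z = (W - E[W]) / sqrt(Var[W]) = (13.5 - 18) / 7.0445 = -0.6388.
        Two-sided p = 2*Phi(z) = 0.522956.
Step 6: alpha = 0.1. fail to reject H0.

W+ = 22.5, W- = 13.5, W = min = 13.5, p = 0.522956, fail to reject H0.


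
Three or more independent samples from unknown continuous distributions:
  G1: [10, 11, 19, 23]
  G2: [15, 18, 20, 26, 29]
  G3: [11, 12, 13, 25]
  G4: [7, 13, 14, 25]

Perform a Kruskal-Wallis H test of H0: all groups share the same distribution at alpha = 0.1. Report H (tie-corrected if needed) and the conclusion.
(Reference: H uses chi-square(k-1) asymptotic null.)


Step 1: Combine all N = 17 observations and assign midranks.
sorted (value, group, rank): (7,G4,1), (10,G1,2), (11,G1,3.5), (11,G3,3.5), (12,G3,5), (13,G3,6.5), (13,G4,6.5), (14,G4,8), (15,G2,9), (18,G2,10), (19,G1,11), (20,G2,12), (23,G1,13), (25,G3,14.5), (25,G4,14.5), (26,G2,16), (29,G2,17)
Step 2: Sum ranks within each group.
R_1 = 29.5 (n_1 = 4)
R_2 = 64 (n_2 = 5)
R_3 = 29.5 (n_3 = 4)
R_4 = 30 (n_4 = 4)
Step 3: H = 12/(N(N+1)) * sum(R_i^2/n_i) - 3(N+1)
     = 12/(17*18) * (29.5^2/4 + 64^2/5 + 29.5^2/4 + 30^2/4) - 3*18
     = 0.039216 * 1479.33 - 54
     = 4.012745.
Step 4: Ties present; correction factor C = 1 - 18/(17^3 - 17) = 0.996324. Corrected H = 4.012745 / 0.996324 = 4.027552.
Step 5: Under H0, H ~ chi^2(3); p-value = 0.258504.
Step 6: alpha = 0.1. fail to reject H0.

H = 4.0276, df = 3, p = 0.258504, fail to reject H0.


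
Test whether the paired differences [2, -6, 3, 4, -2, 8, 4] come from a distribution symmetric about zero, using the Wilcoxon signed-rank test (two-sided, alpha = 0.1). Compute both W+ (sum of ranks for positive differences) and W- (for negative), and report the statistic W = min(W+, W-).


Step 1: Drop any zero differences (none here) and take |d_i|.
|d| = [2, 6, 3, 4, 2, 8, 4]
Step 2: Midrank |d_i| (ties get averaged ranks).
ranks: |2|->1.5, |6|->6, |3|->3, |4|->4.5, |2|->1.5, |8|->7, |4|->4.5
Step 3: Attach original signs; sum ranks with positive sign and with negative sign.
W+ = 1.5 + 3 + 4.5 + 7 + 4.5 = 20.5
W- = 6 + 1.5 = 7.5
(Check: W+ + W- = 28 should equal n(n+1)/2 = 28.)
Step 4: Test statistic W = min(W+, W-) = 7.5.
Step 5: Ties in |d|, so use the tie-corrected normal approximation.
        E[W] = n(n+1)/4 = 7*8/4 = 14.
        Tie groups: |d|=2 (t=2), |d|=4 (t=2); sum(t^3 - t) = 12.
        Var[W] = n(n+1)(2n+1)/24 - sum(t^3-t)/48 = 840/24 - 12/48 = 34.75.
        z = (W - E[W]) / sqrt(Var[W]) = (7.5 - 14) / 5.8949 = -1.1026.
        Two-sided p = 2*Phi(z) = 0.270181.
Step 6: alpha = 0.1. fail to reject H0.

W+ = 20.5, W- = 7.5, W = min = 7.5, p = 0.270181, fail to reject H0.


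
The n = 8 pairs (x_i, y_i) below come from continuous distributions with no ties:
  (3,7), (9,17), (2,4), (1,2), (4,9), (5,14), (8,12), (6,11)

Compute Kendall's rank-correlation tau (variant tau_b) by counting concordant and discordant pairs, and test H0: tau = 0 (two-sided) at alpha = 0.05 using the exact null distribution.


Step 1: Enumerate the 28 unordered pairs (i,j) with i<j and classify each by sign(x_j-x_i) * sign(y_j-y_i).
  (1,2):dx=+6,dy=+10->C; (1,3):dx=-1,dy=-3->C; (1,4):dx=-2,dy=-5->C; (1,5):dx=+1,dy=+2->C
  (1,6):dx=+2,dy=+7->C; (1,7):dx=+5,dy=+5->C; (1,8):dx=+3,dy=+4->C; (2,3):dx=-7,dy=-13->C
  (2,4):dx=-8,dy=-15->C; (2,5):dx=-5,dy=-8->C; (2,6):dx=-4,dy=-3->C; (2,7):dx=-1,dy=-5->C
  (2,8):dx=-3,dy=-6->C; (3,4):dx=-1,dy=-2->C; (3,5):dx=+2,dy=+5->C; (3,6):dx=+3,dy=+10->C
  (3,7):dx=+6,dy=+8->C; (3,8):dx=+4,dy=+7->C; (4,5):dx=+3,dy=+7->C; (4,6):dx=+4,dy=+12->C
  (4,7):dx=+7,dy=+10->C; (4,8):dx=+5,dy=+9->C; (5,6):dx=+1,dy=+5->C; (5,7):dx=+4,dy=+3->C
  (5,8):dx=+2,dy=+2->C; (6,7):dx=+3,dy=-2->D; (6,8):dx=+1,dy=-3->D; (7,8):dx=-2,dy=-1->C
Step 2: C = 26, D = 2, total pairs = 28.
Step 3: tau = (C - D)/(n(n-1)/2) = (26 - 2)/28 = 0.857143.
Step 4: Exact two-sided p-value (enumerate n! = 40320 permutations of y under H0): p = 0.001736.
Step 5: alpha = 0.05. reject H0.

tau_b = 0.8571 (C=26, D=2), p = 0.001736, reject H0.


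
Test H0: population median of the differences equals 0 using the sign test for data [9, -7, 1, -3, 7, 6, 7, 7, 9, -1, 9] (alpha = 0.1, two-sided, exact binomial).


Step 1: Discard zero differences. Original n = 11; n_eff = number of nonzero differences = 11.
Nonzero differences (with sign): +9, -7, +1, -3, +7, +6, +7, +7, +9, -1, +9
Step 2: Count signs: positive = 8, negative = 3.
Step 3: Under H0: P(positive) = 0.5, so the number of positives S ~ Bin(11, 0.5).
Step 4: Two-sided exact p-value = sum of Bin(11,0.5) probabilities at or below the observed probability = 0.226562.
Step 5: alpha = 0.1. fail to reject H0.

n_eff = 11, pos = 8, neg = 3, p = 0.226562, fail to reject H0.


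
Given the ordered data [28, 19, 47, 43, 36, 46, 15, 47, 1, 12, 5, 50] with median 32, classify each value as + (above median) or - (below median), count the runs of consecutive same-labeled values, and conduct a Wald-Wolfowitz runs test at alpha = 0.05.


Step 1: Compute median = 32; label A = above, B = below.
Labels in order: BBAAAABABBBA  (n_A = 6, n_B = 6)
Step 2: Count runs R = 6.
Step 3: Under H0 (random ordering), E[R] = 2*n_A*n_B/(n_A+n_B) + 1 = 2*6*6/12 + 1 = 7.0000.
        Var[R] = 2*n_A*n_B*(2*n_A*n_B - n_A - n_B) / ((n_A+n_B)^2 * (n_A+n_B-1)) = 4320/1584 = 2.7273.
        SD[R] = 1.6514.
Step 4: Continuity-corrected z = (R + 0.5 - E[R]) / SD[R] = (6 + 0.5 - 7.0000) / 1.6514 = -0.3028.
Step 5: Two-sided p-value via normal approximation = 2*(1 - Phi(|z|)) = 0.762069.
Step 6: alpha = 0.05. fail to reject H0.

R = 6, z = -0.3028, p = 0.762069, fail to reject H0.


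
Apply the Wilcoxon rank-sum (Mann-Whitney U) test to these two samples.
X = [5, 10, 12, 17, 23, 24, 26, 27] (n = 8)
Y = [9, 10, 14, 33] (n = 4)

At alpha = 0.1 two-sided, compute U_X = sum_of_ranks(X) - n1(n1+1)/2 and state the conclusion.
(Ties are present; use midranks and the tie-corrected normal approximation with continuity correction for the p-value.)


Step 1: Combine and sort all 12 observations; assign midranks.
sorted (value, group): (5,X), (9,Y), (10,X), (10,Y), (12,X), (14,Y), (17,X), (23,X), (24,X), (26,X), (27,X), (33,Y)
ranks: 5->1, 9->2, 10->3.5, 10->3.5, 12->5, 14->6, 17->7, 23->8, 24->9, 26->10, 27->11, 33->12
Step 2: Rank sum for X: R1 = 1 + 3.5 + 5 + 7 + 8 + 9 + 10 + 11 = 54.5.
Step 3: U_X = R1 - n1(n1+1)/2 = 54.5 - 8*9/2 = 54.5 - 36 = 18.5.
       U_Y = n1*n2 - U_X = 32 - 18.5 = 13.5.
Step 4: Ties are present, so use the tie-corrected normal approximation (with continuity correction) for the p-value.
Step 5: p-value = 0.733647; compare to alpha = 0.1. fail to reject H0.

U_X = 18.5, p = 0.733647, fail to reject H0 at alpha = 0.1.


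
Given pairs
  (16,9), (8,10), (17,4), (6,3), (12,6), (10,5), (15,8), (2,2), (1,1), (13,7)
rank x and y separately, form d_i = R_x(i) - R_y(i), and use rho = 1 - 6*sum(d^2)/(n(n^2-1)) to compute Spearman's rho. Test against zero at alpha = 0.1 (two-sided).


Step 1: Rank x and y separately (midranks; no ties here).
rank(x): 16->9, 8->4, 17->10, 6->3, 12->6, 10->5, 15->8, 2->2, 1->1, 13->7
rank(y): 9->9, 10->10, 4->4, 3->3, 6->6, 5->5, 8->8, 2->2, 1->1, 7->7
Step 2: d_i = R_x(i) - R_y(i); compute d_i^2.
  (9-9)^2=0, (4-10)^2=36, (10-4)^2=36, (3-3)^2=0, (6-6)^2=0, (5-5)^2=0, (8-8)^2=0, (2-2)^2=0, (1-1)^2=0, (7-7)^2=0
sum(d^2) = 72.
Step 3: rho = 1 - 6*72 / (10*(10^2 - 1)) = 1 - 432/990 = 0.563636.
Step 4: Under H0, t = rho * sqrt((n-2)/(1-rho^2)) = 1.9300 ~ t(8).
Step 5: Two-sided p-value from the t-distribution with 8 df = 0.089724.
Step 6: alpha = 0.1. reject H0.

rho = 0.5636, p = 0.089724, reject H0 at alpha = 0.1.


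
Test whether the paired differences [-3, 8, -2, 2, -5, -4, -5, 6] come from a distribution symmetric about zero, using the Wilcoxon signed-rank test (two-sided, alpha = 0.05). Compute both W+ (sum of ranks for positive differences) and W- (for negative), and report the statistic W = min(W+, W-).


Step 1: Drop any zero differences (none here) and take |d_i|.
|d| = [3, 8, 2, 2, 5, 4, 5, 6]
Step 2: Midrank |d_i| (ties get averaged ranks).
ranks: |3|->3, |8|->8, |2|->1.5, |2|->1.5, |5|->5.5, |4|->4, |5|->5.5, |6|->7
Step 3: Attach original signs; sum ranks with positive sign and with negative sign.
W+ = 8 + 1.5 + 7 = 16.5
W- = 3 + 1.5 + 5.5 + 4 + 5.5 = 19.5
(Check: W+ + W- = 36 should equal n(n+1)/2 = 36.)
Step 4: Test statistic W = min(W+, W-) = 16.5.
Step 5: Ties in |d|, so use the tie-corrected normal approximation.
        E[W] = n(n+1)/4 = 8*9/4 = 18.
        Tie groups: |d|=2 (t=2), |d|=5 (t=2); sum(t^3 - t) = 12.
        Var[W] = n(n+1)(2n+1)/24 - sum(t^3-t)/48 = 1224/24 - 12/48 = 50.75.
        z = (W - E[W]) / sqrt(Var[W]) = (16.5 - 18) / 7.1239 = -0.2106.
        Two-sided p = 2*Phi(z) = 0.833232.
Step 6: alpha = 0.05. fail to reject H0.

W+ = 16.5, W- = 19.5, W = min = 16.5, p = 0.833232, fail to reject H0.


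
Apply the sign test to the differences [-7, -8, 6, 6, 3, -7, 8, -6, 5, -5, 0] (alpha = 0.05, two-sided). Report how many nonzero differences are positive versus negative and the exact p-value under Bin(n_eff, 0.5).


Step 1: Discard zero differences. Original n = 11; n_eff = number of nonzero differences = 10.
Nonzero differences (with sign): -7, -8, +6, +6, +3, -7, +8, -6, +5, -5
Step 2: Count signs: positive = 5, negative = 5.
Step 3: Under H0: P(positive) = 0.5, so the number of positives S ~ Bin(10, 0.5).
Step 4: Two-sided exact p-value = sum of Bin(10,0.5) probabilities at or below the observed probability = 1.000000.
Step 5: alpha = 0.05. fail to reject H0.

n_eff = 10, pos = 5, neg = 5, p = 1.000000, fail to reject H0.


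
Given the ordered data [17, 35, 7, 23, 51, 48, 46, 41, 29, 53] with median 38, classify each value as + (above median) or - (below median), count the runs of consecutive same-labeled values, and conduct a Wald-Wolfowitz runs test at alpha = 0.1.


Step 1: Compute median = 38; label A = above, B = below.
Labels in order: BBBBAAAABA  (n_A = 5, n_B = 5)
Step 2: Count runs R = 4.
Step 3: Under H0 (random ordering), E[R] = 2*n_A*n_B/(n_A+n_B) + 1 = 2*5*5/10 + 1 = 6.0000.
        Var[R] = 2*n_A*n_B*(2*n_A*n_B - n_A - n_B) / ((n_A+n_B)^2 * (n_A+n_B-1)) = 2000/900 = 2.2222.
        SD[R] = 1.4907.
Step 4: Continuity-corrected z = (R + 0.5 - E[R]) / SD[R] = (4 + 0.5 - 6.0000) / 1.4907 = -1.0062.
Step 5: Two-sided p-value via normal approximation = 2*(1 - Phi(|z|)) = 0.314305.
Step 6: alpha = 0.1. fail to reject H0.

R = 4, z = -1.0062, p = 0.314305, fail to reject H0.


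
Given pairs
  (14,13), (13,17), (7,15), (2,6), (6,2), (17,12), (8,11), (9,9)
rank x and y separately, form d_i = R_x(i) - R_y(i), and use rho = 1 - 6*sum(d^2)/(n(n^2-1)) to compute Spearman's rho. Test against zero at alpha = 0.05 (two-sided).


Step 1: Rank x and y separately (midranks; no ties here).
rank(x): 14->7, 13->6, 7->3, 2->1, 6->2, 17->8, 8->4, 9->5
rank(y): 13->6, 17->8, 15->7, 6->2, 2->1, 12->5, 11->4, 9->3
Step 2: d_i = R_x(i) - R_y(i); compute d_i^2.
  (7-6)^2=1, (6-8)^2=4, (3-7)^2=16, (1-2)^2=1, (2-1)^2=1, (8-5)^2=9, (4-4)^2=0, (5-3)^2=4
sum(d^2) = 36.
Step 3: rho = 1 - 6*36 / (8*(8^2 - 1)) = 1 - 216/504 = 0.571429.
Step 4: Under H0, t = rho * sqrt((n-2)/(1-rho^2)) = 1.7056 ~ t(6).
Step 5: Two-sided p-value from the t-distribution with 6 df = 0.138960.
Step 6: alpha = 0.05. fail to reject H0.

rho = 0.5714, p = 0.138960, fail to reject H0 at alpha = 0.05.


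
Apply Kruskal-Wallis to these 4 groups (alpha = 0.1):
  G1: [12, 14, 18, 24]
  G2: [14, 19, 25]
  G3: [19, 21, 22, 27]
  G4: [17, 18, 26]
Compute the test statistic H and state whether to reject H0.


Step 1: Combine all N = 14 observations and assign midranks.
sorted (value, group, rank): (12,G1,1), (14,G1,2.5), (14,G2,2.5), (17,G4,4), (18,G1,5.5), (18,G4,5.5), (19,G2,7.5), (19,G3,7.5), (21,G3,9), (22,G3,10), (24,G1,11), (25,G2,12), (26,G4,13), (27,G3,14)
Step 2: Sum ranks within each group.
R_1 = 20 (n_1 = 4)
R_2 = 22 (n_2 = 3)
R_3 = 40.5 (n_3 = 4)
R_4 = 22.5 (n_4 = 3)
Step 3: H = 12/(N(N+1)) * sum(R_i^2/n_i) - 3(N+1)
     = 12/(14*15) * (20^2/4 + 22^2/3 + 40.5^2/4 + 22.5^2/3) - 3*15
     = 0.057143 * 840.146 - 45
     = 3.008333.
Step 4: Ties present; correction factor C = 1 - 18/(14^3 - 14) = 0.993407. Corrected H = 3.008333 / 0.993407 = 3.028300.
Step 5: Under H0, H ~ chi^2(3); p-value = 0.387282.
Step 6: alpha = 0.1. fail to reject H0.

H = 3.0283, df = 3, p = 0.387282, fail to reject H0.


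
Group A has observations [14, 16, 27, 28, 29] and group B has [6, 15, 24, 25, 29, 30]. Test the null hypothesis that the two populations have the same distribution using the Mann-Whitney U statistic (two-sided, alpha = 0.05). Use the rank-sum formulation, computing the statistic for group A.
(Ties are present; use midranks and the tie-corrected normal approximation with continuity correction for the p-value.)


Step 1: Combine and sort all 11 observations; assign midranks.
sorted (value, group): (6,Y), (14,X), (15,Y), (16,X), (24,Y), (25,Y), (27,X), (28,X), (29,X), (29,Y), (30,Y)
ranks: 6->1, 14->2, 15->3, 16->4, 24->5, 25->6, 27->7, 28->8, 29->9.5, 29->9.5, 30->11
Step 2: Rank sum for X: R1 = 2 + 4 + 7 + 8 + 9.5 = 30.5.
Step 3: U_X = R1 - n1(n1+1)/2 = 30.5 - 5*6/2 = 30.5 - 15 = 15.5.
       U_Y = n1*n2 - U_X = 30 - 15.5 = 14.5.
Step 4: Ties are present, so use the tie-corrected normal approximation (with continuity correction) for the p-value.
Step 5: p-value = 1.000000; compare to alpha = 0.05. fail to reject H0.

U_X = 15.5, p = 1.000000, fail to reject H0 at alpha = 0.05.


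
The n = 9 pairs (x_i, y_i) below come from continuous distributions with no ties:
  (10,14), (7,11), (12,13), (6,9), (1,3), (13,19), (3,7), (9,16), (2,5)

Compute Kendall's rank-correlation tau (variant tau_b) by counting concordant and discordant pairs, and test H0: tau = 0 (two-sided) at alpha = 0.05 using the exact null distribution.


Step 1: Enumerate the 36 unordered pairs (i,j) with i<j and classify each by sign(x_j-x_i) * sign(y_j-y_i).
  (1,2):dx=-3,dy=-3->C; (1,3):dx=+2,dy=-1->D; (1,4):dx=-4,dy=-5->C; (1,5):dx=-9,dy=-11->C
  (1,6):dx=+3,dy=+5->C; (1,7):dx=-7,dy=-7->C; (1,8):dx=-1,dy=+2->D; (1,9):dx=-8,dy=-9->C
  (2,3):dx=+5,dy=+2->C; (2,4):dx=-1,dy=-2->C; (2,5):dx=-6,dy=-8->C; (2,6):dx=+6,dy=+8->C
  (2,7):dx=-4,dy=-4->C; (2,8):dx=+2,dy=+5->C; (2,9):dx=-5,dy=-6->C; (3,4):dx=-6,dy=-4->C
  (3,5):dx=-11,dy=-10->C; (3,6):dx=+1,dy=+6->C; (3,7):dx=-9,dy=-6->C; (3,8):dx=-3,dy=+3->D
  (3,9):dx=-10,dy=-8->C; (4,5):dx=-5,dy=-6->C; (4,6):dx=+7,dy=+10->C; (4,7):dx=-3,dy=-2->C
  (4,8):dx=+3,dy=+7->C; (4,9):dx=-4,dy=-4->C; (5,6):dx=+12,dy=+16->C; (5,7):dx=+2,dy=+4->C
  (5,8):dx=+8,dy=+13->C; (5,9):dx=+1,dy=+2->C; (6,7):dx=-10,dy=-12->C; (6,8):dx=-4,dy=-3->C
  (6,9):dx=-11,dy=-14->C; (7,8):dx=+6,dy=+9->C; (7,9):dx=-1,dy=-2->C; (8,9):dx=-7,dy=-11->C
Step 2: C = 33, D = 3, total pairs = 36.
Step 3: tau = (C - D)/(n(n-1)/2) = (33 - 3)/36 = 0.833333.
Step 4: Exact two-sided p-value (enumerate n! = 362880 permutations of y under H0): p = 0.000854.
Step 5: alpha = 0.05. reject H0.

tau_b = 0.8333 (C=33, D=3), p = 0.000854, reject H0.


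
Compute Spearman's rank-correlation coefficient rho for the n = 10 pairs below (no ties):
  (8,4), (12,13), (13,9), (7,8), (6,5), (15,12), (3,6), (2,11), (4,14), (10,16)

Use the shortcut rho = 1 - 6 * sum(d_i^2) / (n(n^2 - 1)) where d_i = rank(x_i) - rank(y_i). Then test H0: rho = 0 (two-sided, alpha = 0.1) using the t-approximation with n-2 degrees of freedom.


Step 1: Rank x and y separately (midranks; no ties here).
rank(x): 8->6, 12->8, 13->9, 7->5, 6->4, 15->10, 3->2, 2->1, 4->3, 10->7
rank(y): 4->1, 13->8, 9->5, 8->4, 5->2, 12->7, 6->3, 11->6, 14->9, 16->10
Step 2: d_i = R_x(i) - R_y(i); compute d_i^2.
  (6-1)^2=25, (8-8)^2=0, (9-5)^2=16, (5-4)^2=1, (4-2)^2=4, (10-7)^2=9, (2-3)^2=1, (1-6)^2=25, (3-9)^2=36, (7-10)^2=9
sum(d^2) = 126.
Step 3: rho = 1 - 6*126 / (10*(10^2 - 1)) = 1 - 756/990 = 0.236364.
Step 4: Under H0, t = rho * sqrt((n-2)/(1-rho^2)) = 0.6880 ~ t(8).
Step 5: Two-sided p-value from the t-distribution with 8 df = 0.510885.
Step 6: alpha = 0.1. fail to reject H0.

rho = 0.2364, p = 0.510885, fail to reject H0 at alpha = 0.1.


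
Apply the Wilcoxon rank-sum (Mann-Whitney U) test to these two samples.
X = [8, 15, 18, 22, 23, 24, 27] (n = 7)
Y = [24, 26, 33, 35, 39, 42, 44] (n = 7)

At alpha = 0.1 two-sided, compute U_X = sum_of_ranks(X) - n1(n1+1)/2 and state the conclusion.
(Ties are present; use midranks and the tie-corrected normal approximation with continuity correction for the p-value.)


Step 1: Combine and sort all 14 observations; assign midranks.
sorted (value, group): (8,X), (15,X), (18,X), (22,X), (23,X), (24,X), (24,Y), (26,Y), (27,X), (33,Y), (35,Y), (39,Y), (42,Y), (44,Y)
ranks: 8->1, 15->2, 18->3, 22->4, 23->5, 24->6.5, 24->6.5, 26->8, 27->9, 33->10, 35->11, 39->12, 42->13, 44->14
Step 2: Rank sum for X: R1 = 1 + 2 + 3 + 4 + 5 + 6.5 + 9 = 30.5.
Step 3: U_X = R1 - n1(n1+1)/2 = 30.5 - 7*8/2 = 30.5 - 28 = 2.5.
       U_Y = n1*n2 - U_X = 49 - 2.5 = 46.5.
Step 4: Ties are present, so use the tie-corrected normal approximation (with continuity correction) for the p-value.
Step 5: p-value = 0.005956; compare to alpha = 0.1. reject H0.

U_X = 2.5, p = 0.005956, reject H0 at alpha = 0.1.


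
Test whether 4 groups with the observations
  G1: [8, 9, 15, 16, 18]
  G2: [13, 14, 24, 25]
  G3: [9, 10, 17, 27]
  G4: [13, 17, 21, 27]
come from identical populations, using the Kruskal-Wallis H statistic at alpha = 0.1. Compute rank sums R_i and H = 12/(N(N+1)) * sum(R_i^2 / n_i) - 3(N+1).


Step 1: Combine all N = 17 observations and assign midranks.
sorted (value, group, rank): (8,G1,1), (9,G1,2.5), (9,G3,2.5), (10,G3,4), (13,G2,5.5), (13,G4,5.5), (14,G2,7), (15,G1,8), (16,G1,9), (17,G3,10.5), (17,G4,10.5), (18,G1,12), (21,G4,13), (24,G2,14), (25,G2,15), (27,G3,16.5), (27,G4,16.5)
Step 2: Sum ranks within each group.
R_1 = 32.5 (n_1 = 5)
R_2 = 41.5 (n_2 = 4)
R_3 = 33.5 (n_3 = 4)
R_4 = 45.5 (n_4 = 4)
Step 3: H = 12/(N(N+1)) * sum(R_i^2/n_i) - 3(N+1)
     = 12/(17*18) * (32.5^2/5 + 41.5^2/4 + 33.5^2/4 + 45.5^2/4) - 3*18
     = 0.039216 * 1439.94 - 54
     = 2.468137.
Step 4: Ties present; correction factor C = 1 - 24/(17^3 - 17) = 0.995098. Corrected H = 2.468137 / 0.995098 = 2.480296.
Step 5: Under H0, H ~ chi^2(3); p-value = 0.478863.
Step 6: alpha = 0.1. fail to reject H0.

H = 2.4803, df = 3, p = 0.478863, fail to reject H0.


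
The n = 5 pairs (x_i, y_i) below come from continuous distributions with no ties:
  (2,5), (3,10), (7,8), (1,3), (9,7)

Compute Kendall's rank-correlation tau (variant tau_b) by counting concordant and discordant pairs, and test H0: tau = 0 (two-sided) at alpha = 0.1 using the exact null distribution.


Step 1: Enumerate the 10 unordered pairs (i,j) with i<j and classify each by sign(x_j-x_i) * sign(y_j-y_i).
  (1,2):dx=+1,dy=+5->C; (1,3):dx=+5,dy=+3->C; (1,4):dx=-1,dy=-2->C; (1,5):dx=+7,dy=+2->C
  (2,3):dx=+4,dy=-2->D; (2,4):dx=-2,dy=-7->C; (2,5):dx=+6,dy=-3->D; (3,4):dx=-6,dy=-5->C
  (3,5):dx=+2,dy=-1->D; (4,5):dx=+8,dy=+4->C
Step 2: C = 7, D = 3, total pairs = 10.
Step 3: tau = (C - D)/(n(n-1)/2) = (7 - 3)/10 = 0.400000.
Step 4: Exact two-sided p-value (enumerate n! = 120 permutations of y under H0): p = 0.483333.
Step 5: alpha = 0.1. fail to reject H0.

tau_b = 0.4000 (C=7, D=3), p = 0.483333, fail to reject H0.


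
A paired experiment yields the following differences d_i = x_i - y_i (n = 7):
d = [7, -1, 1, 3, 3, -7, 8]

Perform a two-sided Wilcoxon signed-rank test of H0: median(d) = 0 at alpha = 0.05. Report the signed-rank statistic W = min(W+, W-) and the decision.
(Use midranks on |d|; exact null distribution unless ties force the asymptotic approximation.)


Step 1: Drop any zero differences (none here) and take |d_i|.
|d| = [7, 1, 1, 3, 3, 7, 8]
Step 2: Midrank |d_i| (ties get averaged ranks).
ranks: |7|->5.5, |1|->1.5, |1|->1.5, |3|->3.5, |3|->3.5, |7|->5.5, |8|->7
Step 3: Attach original signs; sum ranks with positive sign and with negative sign.
W+ = 5.5 + 1.5 + 3.5 + 3.5 + 7 = 21
W- = 1.5 + 5.5 = 7
(Check: W+ + W- = 28 should equal n(n+1)/2 = 28.)
Step 4: Test statistic W = min(W+, W-) = 7.
Step 5: Ties in |d|, so use the tie-corrected normal approximation.
        E[W] = n(n+1)/4 = 7*8/4 = 14.
        Tie groups: |d|=1 (t=2), |d|=3 (t=2), |d|=7 (t=2); sum(t^3 - t) = 18.
        Var[W] = n(n+1)(2n+1)/24 - sum(t^3-t)/48 = 840/24 - 18/48 = 34.625.
        z = (W - E[W]) / sqrt(Var[W]) = (7 - 14) / 5.8843 = -1.1896.
        Two-sided p = 2*Phi(z) = 0.234201.
Step 6: alpha = 0.05. fail to reject H0.

W+ = 21, W- = 7, W = min = 7, p = 0.234201, fail to reject H0.


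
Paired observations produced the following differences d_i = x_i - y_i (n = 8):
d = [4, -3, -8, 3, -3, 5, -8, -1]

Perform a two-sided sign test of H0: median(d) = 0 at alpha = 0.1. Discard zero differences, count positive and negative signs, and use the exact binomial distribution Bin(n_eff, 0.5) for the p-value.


Step 1: Discard zero differences. Original n = 8; n_eff = number of nonzero differences = 8.
Nonzero differences (with sign): +4, -3, -8, +3, -3, +5, -8, -1
Step 2: Count signs: positive = 3, negative = 5.
Step 3: Under H0: P(positive) = 0.5, so the number of positives S ~ Bin(8, 0.5).
Step 4: Two-sided exact p-value = sum of Bin(8,0.5) probabilities at or below the observed probability = 0.726562.
Step 5: alpha = 0.1. fail to reject H0.

n_eff = 8, pos = 3, neg = 5, p = 0.726562, fail to reject H0.


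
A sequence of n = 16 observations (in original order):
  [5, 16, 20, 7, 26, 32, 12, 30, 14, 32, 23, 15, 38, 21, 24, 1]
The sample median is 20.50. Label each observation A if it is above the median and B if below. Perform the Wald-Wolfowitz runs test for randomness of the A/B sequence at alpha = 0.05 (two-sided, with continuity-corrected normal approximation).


Step 1: Compute median = 20.50; label A = above, B = below.
Labels in order: BBBBAABABAABAAAB  (n_A = 8, n_B = 8)
Step 2: Count runs R = 9.
Step 3: Under H0 (random ordering), E[R] = 2*n_A*n_B/(n_A+n_B) + 1 = 2*8*8/16 + 1 = 9.0000.
        Var[R] = 2*n_A*n_B*(2*n_A*n_B - n_A - n_B) / ((n_A+n_B)^2 * (n_A+n_B-1)) = 14336/3840 = 3.7333.
        SD[R] = 1.9322.
Step 4: R = E[R], so z = 0 with no continuity correction.
Step 5: Two-sided p-value via normal approximation = 2*(1 - Phi(|z|)) = 1.000000.
Step 6: alpha = 0.05. fail to reject H0.

R = 9, z = 0.0000, p = 1.000000, fail to reject H0.


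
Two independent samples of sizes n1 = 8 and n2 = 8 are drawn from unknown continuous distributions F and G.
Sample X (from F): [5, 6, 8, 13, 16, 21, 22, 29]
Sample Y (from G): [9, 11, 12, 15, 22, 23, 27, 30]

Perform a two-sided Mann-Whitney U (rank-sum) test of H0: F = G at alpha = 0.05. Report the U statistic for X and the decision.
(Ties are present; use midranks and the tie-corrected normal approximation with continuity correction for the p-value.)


Step 1: Combine and sort all 16 observations; assign midranks.
sorted (value, group): (5,X), (6,X), (8,X), (9,Y), (11,Y), (12,Y), (13,X), (15,Y), (16,X), (21,X), (22,X), (22,Y), (23,Y), (27,Y), (29,X), (30,Y)
ranks: 5->1, 6->2, 8->3, 9->4, 11->5, 12->6, 13->7, 15->8, 16->9, 21->10, 22->11.5, 22->11.5, 23->13, 27->14, 29->15, 30->16
Step 2: Rank sum for X: R1 = 1 + 2 + 3 + 7 + 9 + 10 + 11.5 + 15 = 58.5.
Step 3: U_X = R1 - n1(n1+1)/2 = 58.5 - 8*9/2 = 58.5 - 36 = 22.5.
       U_Y = n1*n2 - U_X = 64 - 22.5 = 41.5.
Step 4: Ties are present, so use the tie-corrected normal approximation (with continuity correction) for the p-value.
Step 5: p-value = 0.344207; compare to alpha = 0.05. fail to reject H0.

U_X = 22.5, p = 0.344207, fail to reject H0 at alpha = 0.05.


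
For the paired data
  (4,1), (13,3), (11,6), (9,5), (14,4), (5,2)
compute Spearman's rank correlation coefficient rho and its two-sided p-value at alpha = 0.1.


Step 1: Rank x and y separately (midranks; no ties here).
rank(x): 4->1, 13->5, 11->4, 9->3, 14->6, 5->2
rank(y): 1->1, 3->3, 6->6, 5->5, 4->4, 2->2
Step 2: d_i = R_x(i) - R_y(i); compute d_i^2.
  (1-1)^2=0, (5-3)^2=4, (4-6)^2=4, (3-5)^2=4, (6-4)^2=4, (2-2)^2=0
sum(d^2) = 16.
Step 3: rho = 1 - 6*16 / (6*(6^2 - 1)) = 1 - 96/210 = 0.542857.
Step 4: Under H0, t = rho * sqrt((n-2)/(1-rho^2)) = 1.2928 ~ t(4).
Step 5: Two-sided p-value from the t-distribution with 4 df = 0.265703.
Step 6: alpha = 0.1. fail to reject H0.

rho = 0.5429, p = 0.265703, fail to reject H0 at alpha = 0.1.


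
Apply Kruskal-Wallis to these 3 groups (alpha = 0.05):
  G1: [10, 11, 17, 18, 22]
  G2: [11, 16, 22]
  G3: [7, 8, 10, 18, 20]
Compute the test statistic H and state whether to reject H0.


Step 1: Combine all N = 13 observations and assign midranks.
sorted (value, group, rank): (7,G3,1), (8,G3,2), (10,G1,3.5), (10,G3,3.5), (11,G1,5.5), (11,G2,5.5), (16,G2,7), (17,G1,8), (18,G1,9.5), (18,G3,9.5), (20,G3,11), (22,G1,12.5), (22,G2,12.5)
Step 2: Sum ranks within each group.
R_1 = 39 (n_1 = 5)
R_2 = 25 (n_2 = 3)
R_3 = 27 (n_3 = 5)
Step 3: H = 12/(N(N+1)) * sum(R_i^2/n_i) - 3(N+1)
     = 12/(13*14) * (39^2/5 + 25^2/3 + 27^2/5) - 3*14
     = 0.065934 * 658.333 - 42
     = 1.406593.
Step 4: Ties present; correction factor C = 1 - 24/(13^3 - 13) = 0.989011. Corrected H = 1.406593 / 0.989011 = 1.422222.
Step 5: Under H0, H ~ chi^2(2); p-value = 0.491098.
Step 6: alpha = 0.05. fail to reject H0.

H = 1.4222, df = 2, p = 0.491098, fail to reject H0.


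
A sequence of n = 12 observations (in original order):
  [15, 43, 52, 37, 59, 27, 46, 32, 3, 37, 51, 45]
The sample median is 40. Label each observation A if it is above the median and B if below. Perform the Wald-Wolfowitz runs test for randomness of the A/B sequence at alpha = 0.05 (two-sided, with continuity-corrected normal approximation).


Step 1: Compute median = 40; label A = above, B = below.
Labels in order: BAABABABBBAA  (n_A = 6, n_B = 6)
Step 2: Count runs R = 8.
Step 3: Under H0 (random ordering), E[R] = 2*n_A*n_B/(n_A+n_B) + 1 = 2*6*6/12 + 1 = 7.0000.
        Var[R] = 2*n_A*n_B*(2*n_A*n_B - n_A - n_B) / ((n_A+n_B)^2 * (n_A+n_B-1)) = 4320/1584 = 2.7273.
        SD[R] = 1.6514.
Step 4: Continuity-corrected z = (R - 0.5 - E[R]) / SD[R] = (8 - 0.5 - 7.0000) / 1.6514 = 0.3028.
Step 5: Two-sided p-value via normal approximation = 2*(1 - Phi(|z|)) = 0.762069.
Step 6: alpha = 0.05. fail to reject H0.

R = 8, z = 0.3028, p = 0.762069, fail to reject H0.


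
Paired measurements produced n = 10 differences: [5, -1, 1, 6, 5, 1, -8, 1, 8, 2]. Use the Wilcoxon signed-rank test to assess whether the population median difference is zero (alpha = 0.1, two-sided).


Step 1: Drop any zero differences (none here) and take |d_i|.
|d| = [5, 1, 1, 6, 5, 1, 8, 1, 8, 2]
Step 2: Midrank |d_i| (ties get averaged ranks).
ranks: |5|->6.5, |1|->2.5, |1|->2.5, |6|->8, |5|->6.5, |1|->2.5, |8|->9.5, |1|->2.5, |8|->9.5, |2|->5
Step 3: Attach original signs; sum ranks with positive sign and with negative sign.
W+ = 6.5 + 2.5 + 8 + 6.5 + 2.5 + 2.5 + 9.5 + 5 = 43
W- = 2.5 + 9.5 = 12
(Check: W+ + W- = 55 should equal n(n+1)/2 = 55.)
Step 4: Test statistic W = min(W+, W-) = 12.
Step 5: Ties in |d|, so use the tie-corrected normal approximation.
        E[W] = n(n+1)/4 = 10*11/4 = 27.5.
        Tie groups: |d|=1 (t=4), |d|=5 (t=2), |d|=8 (t=2); sum(t^3 - t) = 72.
        Var[W] = n(n+1)(2n+1)/24 - sum(t^3-t)/48 = 2310/24 - 72/48 = 94.75.
        z = (W - E[W]) / sqrt(Var[W]) = (12 - 27.5) / 9.7340 = -1.5924.
        Two-sided p = 2*Phi(z) = 0.111303.
Step 6: alpha = 0.1. fail to reject H0.

W+ = 43, W- = 12, W = min = 12, p = 0.111303, fail to reject H0.


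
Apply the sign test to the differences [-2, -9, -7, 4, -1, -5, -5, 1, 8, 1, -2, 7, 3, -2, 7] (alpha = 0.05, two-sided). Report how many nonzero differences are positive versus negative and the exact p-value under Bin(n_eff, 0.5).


Step 1: Discard zero differences. Original n = 15; n_eff = number of nonzero differences = 15.
Nonzero differences (with sign): -2, -9, -7, +4, -1, -5, -5, +1, +8, +1, -2, +7, +3, -2, +7
Step 2: Count signs: positive = 7, negative = 8.
Step 3: Under H0: P(positive) = 0.5, so the number of positives S ~ Bin(15, 0.5).
Step 4: Two-sided exact p-value = sum of Bin(15,0.5) probabilities at or below the observed probability = 1.000000.
Step 5: alpha = 0.05. fail to reject H0.

n_eff = 15, pos = 7, neg = 8, p = 1.000000, fail to reject H0.


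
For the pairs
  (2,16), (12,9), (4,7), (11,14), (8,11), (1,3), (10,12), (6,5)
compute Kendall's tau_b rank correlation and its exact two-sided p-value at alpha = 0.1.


Step 1: Enumerate the 28 unordered pairs (i,j) with i<j and classify each by sign(x_j-x_i) * sign(y_j-y_i).
  (1,2):dx=+10,dy=-7->D; (1,3):dx=+2,dy=-9->D; (1,4):dx=+9,dy=-2->D; (1,5):dx=+6,dy=-5->D
  (1,6):dx=-1,dy=-13->C; (1,7):dx=+8,dy=-4->D; (1,8):dx=+4,dy=-11->D; (2,3):dx=-8,dy=-2->C
  (2,4):dx=-1,dy=+5->D; (2,5):dx=-4,dy=+2->D; (2,6):dx=-11,dy=-6->C; (2,7):dx=-2,dy=+3->D
  (2,8):dx=-6,dy=-4->C; (3,4):dx=+7,dy=+7->C; (3,5):dx=+4,dy=+4->C; (3,6):dx=-3,dy=-4->C
  (3,7):dx=+6,dy=+5->C; (3,8):dx=+2,dy=-2->D; (4,5):dx=-3,dy=-3->C; (4,6):dx=-10,dy=-11->C
  (4,7):dx=-1,dy=-2->C; (4,8):dx=-5,dy=-9->C; (5,6):dx=-7,dy=-8->C; (5,7):dx=+2,dy=+1->C
  (5,8):dx=-2,dy=-6->C; (6,7):dx=+9,dy=+9->C; (6,8):dx=+5,dy=+2->C; (7,8):dx=-4,dy=-7->C
Step 2: C = 18, D = 10, total pairs = 28.
Step 3: tau = (C - D)/(n(n-1)/2) = (18 - 10)/28 = 0.285714.
Step 4: Exact two-sided p-value (enumerate n! = 40320 permutations of y under H0): p = 0.398760.
Step 5: alpha = 0.1. fail to reject H0.

tau_b = 0.2857 (C=18, D=10), p = 0.398760, fail to reject H0.


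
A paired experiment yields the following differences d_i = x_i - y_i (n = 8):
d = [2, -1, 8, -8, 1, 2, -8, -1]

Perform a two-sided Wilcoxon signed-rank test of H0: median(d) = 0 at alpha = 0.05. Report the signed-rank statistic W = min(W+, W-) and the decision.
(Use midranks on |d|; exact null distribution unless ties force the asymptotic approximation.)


Step 1: Drop any zero differences (none here) and take |d_i|.
|d| = [2, 1, 8, 8, 1, 2, 8, 1]
Step 2: Midrank |d_i| (ties get averaged ranks).
ranks: |2|->4.5, |1|->2, |8|->7, |8|->7, |1|->2, |2|->4.5, |8|->7, |1|->2
Step 3: Attach original signs; sum ranks with positive sign and with negative sign.
W+ = 4.5 + 7 + 2 + 4.5 = 18
W- = 2 + 7 + 7 + 2 = 18
(Check: W+ + W- = 36 should equal n(n+1)/2 = 36.)
Step 4: Test statistic W = min(W+, W-) = 18.
Step 5: Ties in |d|, so use the tie-corrected normal approximation.
        E[W] = n(n+1)/4 = 8*9/4 = 18.
        Tie groups: |d|=1 (t=3), |d|=2 (t=2), |d|=8 (t=3); sum(t^3 - t) = 54.
        Var[W] = n(n+1)(2n+1)/24 - sum(t^3-t)/48 = 1224/24 - 54/48 = 49.875.
        z = (W - E[W]) / sqrt(Var[W]) = (18 - 18) / 7.0622 = 0.0000.
        Two-sided p = 2*Phi(z) = 1.000000.
Step 6: alpha = 0.05. fail to reject H0.

W+ = 18, W- = 18, W = min = 18, p = 1.000000, fail to reject H0.
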